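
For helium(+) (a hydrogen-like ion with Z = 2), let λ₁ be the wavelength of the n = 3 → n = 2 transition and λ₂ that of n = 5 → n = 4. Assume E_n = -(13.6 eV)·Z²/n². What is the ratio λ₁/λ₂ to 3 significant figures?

0.162

λ ∝ 1/ΔE ∝ 1/(1/n_f² − 1/n_i²), and the Z² and hc factors cancel in the ratio.
λ₁/λ₂ = (1/4² − 1/5²)/(1/2² − 1/3²) = 0.02250/0.1389 = 0.162.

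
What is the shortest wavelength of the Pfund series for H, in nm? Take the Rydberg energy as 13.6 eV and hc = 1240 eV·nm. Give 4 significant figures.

2279 nm

The Pfund series has lower level n_f = 5; the series limit corresponds to n_i → ∞.
ΔE_max = 13.6 × 1 / 5² = 0.5440 eV.
λ_min = 1240 / 0.5440 = 2279 nm.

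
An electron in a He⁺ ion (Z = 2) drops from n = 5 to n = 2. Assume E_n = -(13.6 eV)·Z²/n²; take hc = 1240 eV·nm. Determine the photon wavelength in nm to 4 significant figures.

108.5 nm

For Z = 2 the level energies scale as Z², so the effective Rydberg energy is 13.6 × 4 = 54.40 eV.
ΔE = 54.40 × (1/2² − 1/5²) = 54.40 × 0.2100 = 11.42 eV.
λ = hc/ΔE = 1240 / 11.42 = 108.5 nm.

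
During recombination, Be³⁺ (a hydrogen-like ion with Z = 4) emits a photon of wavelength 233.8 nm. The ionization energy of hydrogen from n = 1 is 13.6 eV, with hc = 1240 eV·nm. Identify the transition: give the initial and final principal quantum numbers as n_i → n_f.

The photon energy is ΔE = hc/λ = 1240 / 233.8 = 5.304 eV.
With Z = 4, ΔE = 217.6 × (1/n_f² − 1/n_i²), so 1/n_f² − 1/n_i² = 0.02437.
Trying n_f = 5 gives 1/n_i² = 0.01563, i.e. n_i ≈ 8; this pair matches.

n_i = 8, n_f = 5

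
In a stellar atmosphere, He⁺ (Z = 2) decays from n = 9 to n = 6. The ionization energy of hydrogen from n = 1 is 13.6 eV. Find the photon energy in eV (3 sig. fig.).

The Bohr energies scale as Z², so for Z = 2: E_n = −54.40/n² eV.
E_9 = −54.40/81 = −0.6716 eV and E_6 = −54.40/36 = −1.511 eV.
The photon energy is |E_9 − E_6| = 0.840 eV.

0.840 eV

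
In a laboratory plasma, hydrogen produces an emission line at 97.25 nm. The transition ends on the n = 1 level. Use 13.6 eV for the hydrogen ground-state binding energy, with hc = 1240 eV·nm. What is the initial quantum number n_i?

The photon energy is ΔE = hc/λ = 1240 / 97.25 = 12.75 eV.
With Z = 1, ΔE = 13.60 × (1/n_f² − 1/n_i²), so 1/n_f² − 1/n_i² = 0.9375.
With n_f = 1: 1/n_i² = 1/1 − 0.9375 = 0.06245, so n_i ≈ 4.00.

n_i = 4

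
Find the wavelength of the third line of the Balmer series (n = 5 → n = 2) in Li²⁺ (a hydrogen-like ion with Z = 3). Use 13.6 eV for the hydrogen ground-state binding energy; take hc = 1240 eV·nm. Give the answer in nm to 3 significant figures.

The Balmer series terminates on n_f = 2; the third line has n_i = 2+3 = 5.
ΔE = 122.4 × (1/2² − 1/5²) = 25.70 eV.
λ = 1240 / 25.70 = 48.2 nm.

48.2 nm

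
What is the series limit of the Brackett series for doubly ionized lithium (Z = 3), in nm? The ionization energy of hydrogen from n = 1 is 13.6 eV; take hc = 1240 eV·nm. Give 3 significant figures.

The Brackett series has lower level n_f = 4; the series limit corresponds to n_i → ∞.
ΔE_max = 13.6 × 9 / 4² = 7.650 eV.
λ_min = 1240 / 7.650 = 162 nm.

162 nm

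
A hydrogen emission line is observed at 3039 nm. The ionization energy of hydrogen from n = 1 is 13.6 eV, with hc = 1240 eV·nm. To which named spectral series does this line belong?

Pfund

ΔE = 1240/3039 = 0.4080 eV.
This matches 13.6 × (1/5² − 1/10²), so n_f = 5: the Pfund series.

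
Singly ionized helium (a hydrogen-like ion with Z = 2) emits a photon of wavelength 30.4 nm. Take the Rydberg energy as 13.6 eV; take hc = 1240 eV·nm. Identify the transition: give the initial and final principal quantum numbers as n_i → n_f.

n_i = 2, n_f = 1

The photon energy is ΔE = hc/λ = 1240 / 30.4 = 40.79 eV.
With Z = 2, ΔE = 54.40 × (1/n_f² − 1/n_i²), so 1/n_f² − 1/n_i² = 0.7498.
Trying n_f = 1 gives 1/n_i² = 0.2502, i.e. n_i ≈ 2; this pair matches.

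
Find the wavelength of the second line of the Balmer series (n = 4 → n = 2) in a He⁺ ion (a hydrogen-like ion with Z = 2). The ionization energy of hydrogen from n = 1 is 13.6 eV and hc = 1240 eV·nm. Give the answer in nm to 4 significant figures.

121.6 nm

The Balmer series terminates on n_f = 2; the second line has n_i = 2+2 = 4.
ΔE = 54.40 × (1/2² − 1/4²) = 10.20 eV.
λ = 1240 / 10.20 = 121.6 nm.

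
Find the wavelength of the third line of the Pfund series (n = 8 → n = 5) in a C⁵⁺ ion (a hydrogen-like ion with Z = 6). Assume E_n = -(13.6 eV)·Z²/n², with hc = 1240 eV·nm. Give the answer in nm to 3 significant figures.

The Pfund series terminates on n_f = 5; the third line has n_i = 5+3 = 8.
ΔE = 489.6 × (1/5² − 1/8²) = 11.93 eV.
λ = 1240 / 11.93 = 104 nm.

104 nm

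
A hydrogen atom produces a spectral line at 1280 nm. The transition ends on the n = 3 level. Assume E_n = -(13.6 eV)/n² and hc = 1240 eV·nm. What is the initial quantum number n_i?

The photon energy is ΔE = hc/λ = 1240 / 1280 = 0.9688 eV.
With Z = 1, ΔE = 13.60 × (1/n_f² − 1/n_i²), so 1/n_f² − 1/n_i² = 0.07123.
With n_f = 3: 1/n_i² = 1/9 − 0.07123 = 0.03988, so n_i ≈ 5.01.

n_i = 5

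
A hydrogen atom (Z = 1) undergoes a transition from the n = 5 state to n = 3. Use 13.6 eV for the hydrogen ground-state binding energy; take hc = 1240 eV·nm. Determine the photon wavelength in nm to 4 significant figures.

ΔE = 13.60 × (1/3² − 1/5²) = 13.60 × 0.07111 = 0.9671 eV.
λ = hc/ΔE = 1240 / 0.9671 = 1282 nm.

1282 nm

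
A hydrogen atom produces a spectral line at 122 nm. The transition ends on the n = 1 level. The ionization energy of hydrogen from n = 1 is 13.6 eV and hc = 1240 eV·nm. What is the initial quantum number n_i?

The photon energy is ΔE = hc/λ = 1240 / 122 = 10.16 eV.
With Z = 1, ΔE = 13.60 × (1/n_f² − 1/n_i²), so 1/n_f² − 1/n_i² = 0.7473.
With n_f = 1: 1/n_i² = 1/1 − 0.7473 = 0.2527, so n_i ≈ 1.99.

n_i = 2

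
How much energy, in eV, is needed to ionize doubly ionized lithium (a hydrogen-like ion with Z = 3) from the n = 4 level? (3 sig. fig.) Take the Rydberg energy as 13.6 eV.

7.65 eV

E_n = −13.6 Z²/n² = −122.4/n² eV for Z = 3.
E_4 = −122.4/16 = −7.65 eV, so ionization (to E = 0) requires 7.65 eV.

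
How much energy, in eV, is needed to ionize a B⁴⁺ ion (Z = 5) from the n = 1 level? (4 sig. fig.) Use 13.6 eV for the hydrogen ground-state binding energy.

340.0 eV

E_n = −13.6 Z²/n² = −340.0/n² eV for Z = 5.
E_1 = −340.0/1 = −340.0 eV, so ionization (to E = 0) requires 340.0 eV.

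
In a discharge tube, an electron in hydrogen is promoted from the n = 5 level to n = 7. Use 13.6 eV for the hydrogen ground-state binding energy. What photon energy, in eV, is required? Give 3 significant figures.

0.266 eV

E_7 = −13.60/49 = −0.2776 eV and E_5 = −13.60/25 = −0.5440 eV.
The photon energy is |E_7 − E_5| = 0.266 eV.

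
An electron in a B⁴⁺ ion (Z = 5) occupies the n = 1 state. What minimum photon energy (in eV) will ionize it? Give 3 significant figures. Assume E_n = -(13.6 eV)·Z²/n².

340 eV

E_n = −13.6 Z²/n² = −340.0/n² eV for Z = 5.
E_1 = −340.0/1 = −340 eV, so ionization (to E = 0) requires 340 eV.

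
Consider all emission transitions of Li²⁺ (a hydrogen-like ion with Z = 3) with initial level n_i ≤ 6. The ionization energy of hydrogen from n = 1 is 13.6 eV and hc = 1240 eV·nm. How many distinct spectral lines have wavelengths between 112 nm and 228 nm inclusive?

Enumerate all n_i → n_f pairs with 1 ≤ n_f < n_i ≤ 6 and compute λ = 1240 / [13.6·9·(1/n_f² − 1/n_i²)].
Lines falling in [112, 228] nm: 6→3 (121.6 nm), 5→3 (142.5 nm), 4→3 (208.4 nm).

3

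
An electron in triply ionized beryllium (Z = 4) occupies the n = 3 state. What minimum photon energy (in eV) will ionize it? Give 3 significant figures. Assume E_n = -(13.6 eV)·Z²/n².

E_n = −13.6 Z²/n² = −217.6/n² eV for Z = 4.
E_3 = −217.6/9 = −24.2 eV, so ionization (to E = 0) requires 24.2 eV.

24.2 eV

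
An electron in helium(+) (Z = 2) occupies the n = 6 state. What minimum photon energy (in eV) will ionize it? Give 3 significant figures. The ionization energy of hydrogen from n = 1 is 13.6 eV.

E_n = −13.6 Z²/n² = −54.40/n² eV for Z = 2.
E_6 = −54.40/36 = −1.51 eV, so ionization (to E = 0) requires 1.51 eV.

1.51 eV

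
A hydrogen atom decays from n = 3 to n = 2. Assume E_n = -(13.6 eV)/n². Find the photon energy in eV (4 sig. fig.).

E_3 = −13.60/9 = −1.511 eV and E_2 = −13.60/4 = −3.400 eV.
The photon energy is |E_3 − E_2| = 1.889 eV.

1.889 eV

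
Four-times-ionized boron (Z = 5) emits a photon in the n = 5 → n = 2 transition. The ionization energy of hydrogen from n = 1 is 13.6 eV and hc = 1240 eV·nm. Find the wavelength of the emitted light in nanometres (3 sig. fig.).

For Z = 5 the level energies scale as Z², so the effective Rydberg energy is 13.6 × 25 = 340.0 eV.
ΔE = 340.0 × (1/2² − 1/5²) = 340.0 × 0.2100 = 71.40 eV.
λ = hc/ΔE = 1240 / 71.40 = 17.4 nm.

17.4 nm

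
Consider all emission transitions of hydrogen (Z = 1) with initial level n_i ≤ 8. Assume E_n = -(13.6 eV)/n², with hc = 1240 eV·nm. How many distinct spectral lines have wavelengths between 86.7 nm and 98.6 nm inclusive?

Enumerate all n_i → n_f pairs with 1 ≤ n_f < n_i ≤ 8 and compute λ = 1240 / [13.6·1·(1/n_f² − 1/n_i²)].
Lines falling in [86.7, 98.6] nm: 8→1 (92.62 nm), 7→1 (93.08 nm), 6→1 (93.78 nm), 5→1 (94.98 nm), 4→1 (97.25 nm).

5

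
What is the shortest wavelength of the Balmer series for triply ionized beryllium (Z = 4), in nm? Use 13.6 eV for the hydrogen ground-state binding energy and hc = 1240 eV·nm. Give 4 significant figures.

The Balmer series has lower level n_f = 2; the series limit corresponds to n_i → ∞.
ΔE_max = 13.6 × 16 / 2² = 54.40 eV.
λ_min = 1240 / 54.40 = 22.79 nm.

22.79 nm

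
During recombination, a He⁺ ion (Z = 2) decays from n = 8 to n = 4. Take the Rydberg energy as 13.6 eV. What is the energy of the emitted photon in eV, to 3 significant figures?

2.55 eV

The Bohr energies scale as Z², so for Z = 2: E_n = −54.40/n² eV.
E_8 = −54.40/64 = −0.8500 eV and E_4 = −54.40/16 = −3.400 eV.
The photon energy is |E_8 − E_4| = 2.55 eV.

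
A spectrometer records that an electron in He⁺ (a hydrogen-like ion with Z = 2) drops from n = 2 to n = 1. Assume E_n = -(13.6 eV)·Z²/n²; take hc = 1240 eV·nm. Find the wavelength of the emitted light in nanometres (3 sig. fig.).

For Z = 2 the level energies scale as Z², so the effective Rydberg energy is 13.6 × 4 = 54.40 eV.
ΔE = 54.40 × (1/1² − 1/2²) = 54.40 × 0.7500 = 40.80 eV.
λ = hc/ΔE = 1240 / 40.80 = 30.4 nm.

30.4 nm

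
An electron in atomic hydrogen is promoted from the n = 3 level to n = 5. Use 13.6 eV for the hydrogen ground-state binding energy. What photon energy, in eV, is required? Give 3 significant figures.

E_5 = −13.60/25 = −0.5440 eV and E_3 = −13.60/9 = −1.511 eV.
The photon energy is |E_5 − E_3| = 0.967 eV.

0.967 eV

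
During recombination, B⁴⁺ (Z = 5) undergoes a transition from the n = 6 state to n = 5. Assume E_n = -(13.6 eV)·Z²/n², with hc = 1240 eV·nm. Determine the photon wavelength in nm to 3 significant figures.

For Z = 5 the level energies scale as Z², so the effective Rydberg energy is 13.6 × 25 = 340.0 eV.
ΔE = 340.0 × (1/5² − 1/6²) = 340.0 × 0.01222 = 4.156 eV.
λ = hc/ΔE = 1240 / 4.156 = 298 nm.

298 nm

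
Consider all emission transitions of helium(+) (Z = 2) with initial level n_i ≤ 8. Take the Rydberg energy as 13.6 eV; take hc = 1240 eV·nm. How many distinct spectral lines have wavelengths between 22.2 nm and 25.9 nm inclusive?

6

Enumerate all n_i → n_f pairs with 1 ≤ n_f < n_i ≤ 8 and compute λ = 1240 / [13.6·4·(1/n_f² − 1/n_i²)].
Lines falling in [22.2, 25.9] nm: 8→1 (23.16 nm), 7→1 (23.27 nm), 6→1 (23.45 nm), 5→1 (23.74 nm), 4→1 (24.31 nm), 3→1 (25.64 nm).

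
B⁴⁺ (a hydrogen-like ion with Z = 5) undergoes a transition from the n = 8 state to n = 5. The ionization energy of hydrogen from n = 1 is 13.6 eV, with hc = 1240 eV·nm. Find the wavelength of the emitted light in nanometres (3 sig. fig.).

For Z = 5 the level energies scale as Z², so the effective Rydberg energy is 13.6 × 25 = 340.0 eV.
ΔE = 340.0 × (1/5² − 1/8²) = 340.0 × 0.02438 = 8.288 eV.
λ = hc/ΔE = 1240 / 8.288 = 150 nm.

150 nm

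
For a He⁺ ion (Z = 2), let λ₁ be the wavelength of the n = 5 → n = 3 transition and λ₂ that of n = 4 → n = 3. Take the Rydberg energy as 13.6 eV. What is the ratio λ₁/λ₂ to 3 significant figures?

0.684

λ ∝ 1/ΔE ∝ 1/(1/n_f² − 1/n_i²), and the Z² and hc factors cancel in the ratio.
λ₁/λ₂ = (1/3² − 1/4²)/(1/3² − 1/5²) = 0.04861/0.07111 = 0.684.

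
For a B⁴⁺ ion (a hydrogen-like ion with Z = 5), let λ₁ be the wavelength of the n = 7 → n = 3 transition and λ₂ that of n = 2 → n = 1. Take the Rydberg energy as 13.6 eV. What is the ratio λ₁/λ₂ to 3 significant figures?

λ ∝ 1/ΔE ∝ 1/(1/n_f² − 1/n_i²), and the Z² and hc factors cancel in the ratio.
λ₁/λ₂ = (1/1² − 1/2²)/(1/3² − 1/7²) = 0.7500/0.09070 = 8.27.

8.27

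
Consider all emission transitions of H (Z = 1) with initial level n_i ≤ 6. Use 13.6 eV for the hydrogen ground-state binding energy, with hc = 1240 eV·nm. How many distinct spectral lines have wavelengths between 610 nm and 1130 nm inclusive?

2

Enumerate all n_i → n_f pairs with 1 ≤ n_f < n_i ≤ 6 and compute λ = 1240 / [13.6·1·(1/n_f² − 1/n_i²)].
Lines falling in [610, 1130] nm: 3→2 (656.5 nm), 6→3 (1094 nm).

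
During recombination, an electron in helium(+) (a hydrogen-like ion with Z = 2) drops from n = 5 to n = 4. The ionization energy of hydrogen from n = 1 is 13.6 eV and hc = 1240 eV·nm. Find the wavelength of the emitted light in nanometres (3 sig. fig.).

For Z = 2 the level energies scale as Z², so the effective Rydberg energy is 13.6 × 4 = 54.40 eV.
ΔE = 54.40 × (1/4² − 1/5²) = 54.40 × 0.02250 = 1.224 eV.
λ = hc/ΔE = 1240 / 1.224 = 1010 nm.

1010 nm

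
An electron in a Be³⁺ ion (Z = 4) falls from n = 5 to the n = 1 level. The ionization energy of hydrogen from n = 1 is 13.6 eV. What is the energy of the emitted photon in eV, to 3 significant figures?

The Bohr energies scale as Z², so for Z = 4: E_n = −217.6/n² eV.
E_5 = −217.6/25 = −8.704 eV and E_1 = −217.6/1 = −217.6 eV.
The photon energy is |E_5 − E_1| = 209 eV.

209 eV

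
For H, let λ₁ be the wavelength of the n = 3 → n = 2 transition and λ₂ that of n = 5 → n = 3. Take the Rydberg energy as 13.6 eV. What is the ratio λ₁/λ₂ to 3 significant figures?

λ ∝ 1/ΔE ∝ 1/(1/n_f² − 1/n_i²), and the Z² and hc factors cancel in the ratio.
λ₁/λ₂ = (1/3² − 1/5²)/(1/2² − 1/3²) = 0.07111/0.1389 = 0.512.

0.512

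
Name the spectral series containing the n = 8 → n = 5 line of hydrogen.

Pfund

The series is set by the lower level: n_f = 5 is the Pfund series.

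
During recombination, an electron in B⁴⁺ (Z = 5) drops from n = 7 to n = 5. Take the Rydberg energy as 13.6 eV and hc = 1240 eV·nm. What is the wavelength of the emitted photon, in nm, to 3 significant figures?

186 nm

For Z = 5 the level energies scale as Z², so the effective Rydberg energy is 13.6 × 25 = 340.0 eV.
ΔE = 340.0 × (1/5² − 1/7²) = 340.0 × 0.01959 = 6.661 eV.
λ = hc/ΔE = 1240 / 6.661 = 186 nm.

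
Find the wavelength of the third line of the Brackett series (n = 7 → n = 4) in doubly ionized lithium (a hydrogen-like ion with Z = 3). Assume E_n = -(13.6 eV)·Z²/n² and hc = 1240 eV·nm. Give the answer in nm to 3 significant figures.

241 nm

The Brackett series terminates on n_f = 4; the third line has n_i = 4+3 = 7.
ΔE = 122.4 × (1/4² − 1/7²) = 5.152 eV.
λ = 1240 / 5.152 = 241 nm.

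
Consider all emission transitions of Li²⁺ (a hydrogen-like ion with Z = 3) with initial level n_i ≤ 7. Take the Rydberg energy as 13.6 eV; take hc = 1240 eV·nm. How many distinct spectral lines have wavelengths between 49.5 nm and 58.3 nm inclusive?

1

Enumerate all n_i → n_f pairs with 1 ≤ n_f < n_i ≤ 7 and compute λ = 1240 / [13.6·9·(1/n_f² − 1/n_i²)].
Lines falling in [49.5, 58.3] nm: 4→2 (54.03 nm).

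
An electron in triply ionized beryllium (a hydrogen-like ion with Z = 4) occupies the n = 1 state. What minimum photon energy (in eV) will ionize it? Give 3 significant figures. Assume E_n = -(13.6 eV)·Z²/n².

218 eV

E_n = −13.6 Z²/n² = −217.6/n² eV for Z = 4.
E_1 = −217.6/1 = −218 eV, so ionization (to E = 0) requires 218 eV.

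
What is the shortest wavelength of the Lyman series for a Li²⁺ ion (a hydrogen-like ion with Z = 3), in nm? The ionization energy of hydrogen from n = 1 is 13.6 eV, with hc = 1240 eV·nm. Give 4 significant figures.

The Lyman series has lower level n_f = 1; the series limit corresponds to n_i → ∞.
ΔE_max = 13.6 × 9 / 1² = 122.4 eV.
λ_min = 1240 / 122.4 = 10.13 nm.

10.13 nm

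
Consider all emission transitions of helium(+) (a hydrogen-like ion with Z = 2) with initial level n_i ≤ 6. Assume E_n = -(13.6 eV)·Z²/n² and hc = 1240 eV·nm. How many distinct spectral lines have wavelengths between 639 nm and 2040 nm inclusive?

3

Enumerate all n_i → n_f pairs with 1 ≤ n_f < n_i ≤ 6 and compute λ = 1240 / [13.6·4·(1/n_f² − 1/n_i²)].
Lines falling in [639, 2040] nm: 6→4 (656.5 nm), 5→4 (1013 nm), 6→5 (1865 nm).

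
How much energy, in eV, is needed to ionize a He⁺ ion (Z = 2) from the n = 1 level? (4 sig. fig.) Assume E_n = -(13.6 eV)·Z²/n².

54.40 eV

E_n = −13.6 Z²/n² = −54.40/n² eV for Z = 2.
E_1 = −54.40/1 = −54.40 eV, so ionization (to E = 0) requires 54.40 eV.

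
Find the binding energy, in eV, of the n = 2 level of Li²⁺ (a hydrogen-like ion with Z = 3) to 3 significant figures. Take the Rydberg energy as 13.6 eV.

E_n = −13.6 Z²/n² = −122.4/n² eV for Z = 3.
E_2 = −122.4/4 = −30.6 eV, so ionization (to E = 0) requires 30.6 eV.

30.6 eV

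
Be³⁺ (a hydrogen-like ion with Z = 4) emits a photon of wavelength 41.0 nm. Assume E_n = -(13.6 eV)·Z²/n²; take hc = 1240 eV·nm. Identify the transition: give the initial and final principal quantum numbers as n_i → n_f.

n_i = 3, n_f = 2

The photon energy is ΔE = hc/λ = 1240 / 41.0 = 30.24 eV.
With Z = 4, ΔE = 217.6 × (1/n_f² − 1/n_i²), so 1/n_f² − 1/n_i² = 0.1390.
Trying n_f = 2 gives 1/n_i² = 0.1110, i.e. n_i ≈ 3; this pair matches.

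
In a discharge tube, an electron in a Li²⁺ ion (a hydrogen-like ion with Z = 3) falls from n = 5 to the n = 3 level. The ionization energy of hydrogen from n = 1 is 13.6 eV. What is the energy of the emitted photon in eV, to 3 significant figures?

8.70 eV

The Bohr energies scale as Z², so for Z = 3: E_n = −122.4/n² eV.
E_5 = −122.4/25 = −4.896 eV and E_3 = −122.4/9 = −13.60 eV.
The photon energy is |E_5 − E_3| = 8.70 eV.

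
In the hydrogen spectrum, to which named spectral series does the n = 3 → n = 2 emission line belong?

The series is set by the lower level: n_f = 2 is the Balmer series.

Balmer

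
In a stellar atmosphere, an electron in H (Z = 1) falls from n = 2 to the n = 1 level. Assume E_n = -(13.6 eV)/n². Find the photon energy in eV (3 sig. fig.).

10.2 eV

E_2 = −13.60/4 = −3.400 eV and E_1 = −13.60/1 = −13.60 eV.
The photon energy is |E_2 − E_1| = 10.2 eV.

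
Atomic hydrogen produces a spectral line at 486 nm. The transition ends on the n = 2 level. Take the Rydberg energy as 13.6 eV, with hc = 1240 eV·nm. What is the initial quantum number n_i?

The photon energy is ΔE = hc/λ = 1240 / 486 = 2.551 eV.
With Z = 1, ΔE = 13.60 × (1/n_f² − 1/n_i²), so 1/n_f² − 1/n_i² = 0.1876.
With n_f = 2: 1/n_i² = 1/4 − 0.1876 = 0.06239, so n_i ≈ 4.00.

n_i = 4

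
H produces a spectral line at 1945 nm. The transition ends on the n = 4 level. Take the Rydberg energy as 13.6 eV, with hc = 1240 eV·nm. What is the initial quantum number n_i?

The photon energy is ΔE = hc/λ = 1240 / 1945 = 0.6375 eV.
With Z = 1, ΔE = 13.60 × (1/n_f² − 1/n_i²), so 1/n_f² − 1/n_i² = 0.04688.
With n_f = 4: 1/n_i² = 1/16 − 0.04688 = 0.01562, so n_i ≈ 8.00.

n_i = 8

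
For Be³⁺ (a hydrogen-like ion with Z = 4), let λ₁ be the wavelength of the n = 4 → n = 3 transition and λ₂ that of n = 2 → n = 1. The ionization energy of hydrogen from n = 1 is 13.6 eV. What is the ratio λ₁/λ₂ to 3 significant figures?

λ ∝ 1/ΔE ∝ 1/(1/n_f² − 1/n_i²), and the Z² and hc factors cancel in the ratio.
λ₁/λ₂ = (1/1² − 1/2²)/(1/3² − 1/4²) = 0.7500/0.04861 = 15.4.

15.4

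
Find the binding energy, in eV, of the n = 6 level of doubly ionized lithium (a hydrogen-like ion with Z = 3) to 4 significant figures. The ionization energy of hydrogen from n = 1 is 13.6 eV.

3.400 eV

E_n = −13.6 Z²/n² = −122.4/n² eV for Z = 3.
E_6 = −122.4/36 = −3.400 eV, so ionization (to E = 0) requires 3.400 eV.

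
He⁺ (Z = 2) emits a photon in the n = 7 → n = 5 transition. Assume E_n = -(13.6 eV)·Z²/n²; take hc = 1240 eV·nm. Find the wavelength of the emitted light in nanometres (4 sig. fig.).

For Z = 2 the level energies scale as Z², so the effective Rydberg energy is 13.6 × 4 = 54.40 eV.
ΔE = 54.40 × (1/5² − 1/7²) = 54.40 × 0.01959 = 1.066 eV.
λ = hc/ΔE = 1240 / 1.066 = 1163 nm.

1163 nm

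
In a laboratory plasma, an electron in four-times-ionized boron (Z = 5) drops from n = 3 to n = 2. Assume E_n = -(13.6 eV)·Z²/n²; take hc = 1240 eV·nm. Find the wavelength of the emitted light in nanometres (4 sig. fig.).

26.26 nm

For Z = 5 the level energies scale as Z², so the effective Rydberg energy is 13.6 × 25 = 340.0 eV.
ΔE = 340.0 × (1/2² − 1/3²) = 340.0 × 0.1389 = 47.22 eV.
λ = hc/ΔE = 1240 / 47.22 = 26.26 nm.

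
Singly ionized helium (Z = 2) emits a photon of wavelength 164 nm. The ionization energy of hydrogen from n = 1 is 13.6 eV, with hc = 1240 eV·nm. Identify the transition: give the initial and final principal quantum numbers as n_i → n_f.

The photon energy is ΔE = hc/λ = 1240 / 164 = 7.561 eV.
With Z = 2, ΔE = 54.40 × (1/n_f² − 1/n_i²), so 1/n_f² − 1/n_i² = 0.1390.
Trying n_f = 2 gives 1/n_i² = 0.1110, i.e. n_i ≈ 3; this pair matches.

n_i = 3, n_f = 2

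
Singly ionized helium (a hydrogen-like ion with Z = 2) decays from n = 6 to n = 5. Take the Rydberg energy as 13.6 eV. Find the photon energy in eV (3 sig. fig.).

The Bohr energies scale as Z², so for Z = 2: E_n = −54.40/n² eV.
E_6 = −54.40/36 = −1.511 eV and E_5 = −54.40/25 = −2.176 eV.
The photon energy is |E_6 − E_5| = 0.665 eV.

0.665 eV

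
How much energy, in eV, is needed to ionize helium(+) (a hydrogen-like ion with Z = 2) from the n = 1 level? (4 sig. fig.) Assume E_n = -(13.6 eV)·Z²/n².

54.40 eV

E_n = −13.6 Z²/n² = −54.40/n² eV for Z = 2.
E_1 = −54.40/1 = −54.40 eV, so ionization (to E = 0) requires 54.40 eV.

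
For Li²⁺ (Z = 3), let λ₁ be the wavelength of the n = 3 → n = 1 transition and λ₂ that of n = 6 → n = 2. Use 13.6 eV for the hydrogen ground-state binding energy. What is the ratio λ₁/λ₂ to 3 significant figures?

λ ∝ 1/ΔE ∝ 1/(1/n_f² − 1/n_i²), and the Z² and hc factors cancel in the ratio.
λ₁/λ₂ = (1/2² − 1/6²)/(1/1² − 1/3²) = 0.2222/0.8889 = 0.250.

0.250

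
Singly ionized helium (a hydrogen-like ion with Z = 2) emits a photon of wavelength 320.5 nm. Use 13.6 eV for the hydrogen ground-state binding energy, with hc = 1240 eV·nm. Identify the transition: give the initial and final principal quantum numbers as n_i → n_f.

The photon energy is ΔE = hc/λ = 1240 / 320.5 = 3.869 eV.
With Z = 2, ΔE = 54.40 × (1/n_f² − 1/n_i²), so 1/n_f² − 1/n_i² = 0.07112.
Trying n_f = 3 gives 1/n_i² = 0.03999, i.e. n_i ≈ 5; this pair matches.

n_i = 5, n_f = 3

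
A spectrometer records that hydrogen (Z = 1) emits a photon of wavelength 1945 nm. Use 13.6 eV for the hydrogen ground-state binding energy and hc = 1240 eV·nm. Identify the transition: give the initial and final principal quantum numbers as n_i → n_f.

The photon energy is ΔE = hc/λ = 1240 / 1945 = 0.6375 eV.
With Z = 1, ΔE = 13.60 × (1/n_f² − 1/n_i²), so 1/n_f² − 1/n_i² = 0.04688.
Trying n_f = 4 gives 1/n_i² = 0.01562, i.e. n_i ≈ 8; this pair matches.

n_i = 8, n_f = 4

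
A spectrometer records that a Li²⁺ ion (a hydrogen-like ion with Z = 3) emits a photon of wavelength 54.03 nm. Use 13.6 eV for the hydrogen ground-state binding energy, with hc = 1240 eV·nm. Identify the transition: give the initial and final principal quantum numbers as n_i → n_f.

The photon energy is ΔE = hc/λ = 1240 / 54.03 = 22.95 eV.
With Z = 3, ΔE = 122.4 × (1/n_f² − 1/n_i²), so 1/n_f² − 1/n_i² = 0.1875.
Trying n_f = 2 gives 1/n_i² = 0.06250, i.e. n_i ≈ 4; this pair matches.

n_i = 4, n_f = 2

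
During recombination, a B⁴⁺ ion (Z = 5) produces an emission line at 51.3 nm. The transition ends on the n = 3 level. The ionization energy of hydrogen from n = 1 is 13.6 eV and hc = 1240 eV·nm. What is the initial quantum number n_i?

n_i = 5

The photon energy is ΔE = hc/λ = 1240 / 51.3 = 24.17 eV.
With Z = 5, ΔE = 340.0 × (1/n_f² − 1/n_i²), so 1/n_f² − 1/n_i² = 0.07109.
With n_f = 3: 1/n_i² = 1/9 − 0.07109 = 0.04002, so n_i ≈ 5.00.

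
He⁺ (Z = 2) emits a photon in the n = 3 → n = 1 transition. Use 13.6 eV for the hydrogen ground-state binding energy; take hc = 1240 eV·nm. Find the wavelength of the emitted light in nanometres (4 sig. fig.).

25.64 nm

For Z = 2 the level energies scale as Z², so the effective Rydberg energy is 13.6 × 4 = 54.40 eV.
ΔE = 54.40 × (1/1² − 1/3²) = 54.40 × 0.8889 = 48.36 eV.
λ = hc/ΔE = 1240 / 48.36 = 25.64 nm.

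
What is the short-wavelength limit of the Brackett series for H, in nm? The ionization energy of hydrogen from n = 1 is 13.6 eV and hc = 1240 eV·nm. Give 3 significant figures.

The Brackett series has lower level n_f = 4; the series limit corresponds to n_i → ∞.
ΔE_max = 13.6 × 1 / 4² = 0.8500 eV.
λ_min = 1240 / 0.8500 = 1460 nm.

1460 nm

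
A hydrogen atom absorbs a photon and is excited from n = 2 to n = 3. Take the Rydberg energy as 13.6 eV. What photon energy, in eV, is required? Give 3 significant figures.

1.89 eV

E_3 = −13.60/9 = −1.511 eV and E_2 = −13.60/4 = −3.400 eV.
The photon energy is |E_3 − E_2| = 1.89 eV.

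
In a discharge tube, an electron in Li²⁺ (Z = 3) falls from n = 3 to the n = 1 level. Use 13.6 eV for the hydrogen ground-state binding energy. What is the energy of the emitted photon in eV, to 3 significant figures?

The Bohr energies scale as Z², so for Z = 3: E_n = −122.4/n² eV.
E_3 = −122.4/9 = −13.60 eV and E_1 = −122.4/1 = −122.4 eV.
The photon energy is |E_3 − E_1| = 109 eV.

109 eV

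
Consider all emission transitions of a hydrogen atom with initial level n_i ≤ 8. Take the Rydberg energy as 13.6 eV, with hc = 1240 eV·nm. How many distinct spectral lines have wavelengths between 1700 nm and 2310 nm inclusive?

3

Enumerate all n_i → n_f pairs with 1 ≤ n_f < n_i ≤ 8 and compute λ = 1240 / [13.6·1·(1/n_f² − 1/n_i²)].
Lines falling in [1700, 2310] nm: 4→3 (1876 nm), 8→4 (1945 nm), 7→4 (2166 nm).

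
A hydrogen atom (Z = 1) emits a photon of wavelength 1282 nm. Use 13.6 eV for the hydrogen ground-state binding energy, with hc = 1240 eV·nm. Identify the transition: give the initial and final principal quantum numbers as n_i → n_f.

The photon energy is ΔE = hc/λ = 1240 / 1282 = 0.9672 eV.
With Z = 1, ΔE = 13.60 × (1/n_f² − 1/n_i²), so 1/n_f² − 1/n_i² = 0.07112.
Trying n_f = 3 gives 1/n_i² = 0.03999, i.e. n_i ≈ 5; this pair matches.

n_i = 5, n_f = 3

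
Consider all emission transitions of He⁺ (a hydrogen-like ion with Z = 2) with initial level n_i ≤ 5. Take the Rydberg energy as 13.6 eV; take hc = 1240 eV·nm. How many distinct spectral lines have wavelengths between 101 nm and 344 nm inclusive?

Enumerate all n_i → n_f pairs with 1 ≤ n_f < n_i ≤ 5 and compute λ = 1240 / [13.6·4·(1/n_f² − 1/n_i²)].
Lines falling in [101, 344] nm: 5→2 (108.5 nm), 4→2 (121.6 nm), 3→2 (164.1 nm), 5→3 (320.5 nm).

4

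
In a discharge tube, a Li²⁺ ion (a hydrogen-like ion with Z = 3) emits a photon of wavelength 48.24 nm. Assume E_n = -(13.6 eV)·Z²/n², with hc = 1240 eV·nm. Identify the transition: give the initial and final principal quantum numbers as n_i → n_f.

The photon energy is ΔE = hc/λ = 1240 / 48.24 = 25.70 eV.
With Z = 3, ΔE = 122.4 × (1/n_f² − 1/n_i²), so 1/n_f² − 1/n_i² = 0.2100.
Trying n_f = 2 gives 1/n_i² = 0.03999, i.e. n_i ≈ 5; this pair matches.

n_i = 5, n_f = 2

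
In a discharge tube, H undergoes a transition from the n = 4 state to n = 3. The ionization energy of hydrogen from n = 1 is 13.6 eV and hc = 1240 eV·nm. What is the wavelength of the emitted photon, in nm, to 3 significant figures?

ΔE = 13.60 × (1/3² − 1/4²) = 13.60 × 0.04861 = 0.6611 eV.
λ = hc/ΔE = 1240 / 0.6611 = 1880 nm.

1880 nm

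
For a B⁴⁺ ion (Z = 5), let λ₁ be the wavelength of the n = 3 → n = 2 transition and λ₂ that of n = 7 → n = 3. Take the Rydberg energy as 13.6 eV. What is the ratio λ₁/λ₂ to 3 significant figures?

0.653

λ ∝ 1/ΔE ∝ 1/(1/n_f² − 1/n_i²), and the Z² and hc factors cancel in the ratio.
λ₁/λ₂ = (1/3² − 1/7²)/(1/2² − 1/3²) = 0.09070/0.1389 = 0.653.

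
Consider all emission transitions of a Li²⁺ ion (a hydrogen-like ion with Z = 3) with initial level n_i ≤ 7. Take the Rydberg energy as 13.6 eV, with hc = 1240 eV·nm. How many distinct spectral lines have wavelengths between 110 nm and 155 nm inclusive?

3

Enumerate all n_i → n_f pairs with 1 ≤ n_f < n_i ≤ 7 and compute λ = 1240 / [13.6·9·(1/n_f² − 1/n_i²)].
Lines falling in [110, 155] nm: 7→3 (111.7 nm), 6→3 (121.6 nm), 5→3 (142.5 nm).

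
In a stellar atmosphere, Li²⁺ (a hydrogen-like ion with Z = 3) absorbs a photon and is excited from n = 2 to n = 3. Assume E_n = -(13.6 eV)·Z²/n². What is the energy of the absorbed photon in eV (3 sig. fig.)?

The Bohr energies scale as Z², so for Z = 3: E_n = −122.4/n² eV.
E_3 = −122.4/9 = −13.60 eV and E_2 = −122.4/4 = −30.60 eV.
The photon energy is |E_3 − E_2| = 17.0 eV.

17.0 eV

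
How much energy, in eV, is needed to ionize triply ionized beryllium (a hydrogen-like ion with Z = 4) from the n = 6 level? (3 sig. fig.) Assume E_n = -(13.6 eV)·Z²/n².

E_n = −13.6 Z²/n² = −217.6/n² eV for Z = 4.
E_6 = −217.6/36 = −6.04 eV, so ionization (to E = 0) requires 6.04 eV.

6.04 eV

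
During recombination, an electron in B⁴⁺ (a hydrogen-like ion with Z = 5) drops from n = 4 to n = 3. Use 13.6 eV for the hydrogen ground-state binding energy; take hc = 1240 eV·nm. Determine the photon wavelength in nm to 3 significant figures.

For Z = 5 the level energies scale as Z², so the effective Rydberg energy is 13.6 × 25 = 340.0 eV.
ΔE = 340.0 × (1/3² − 1/4²) = 340.0 × 0.04861 = 16.53 eV.
λ = hc/ΔE = 1240 / 16.53 = 75.0 nm.

75.0 nm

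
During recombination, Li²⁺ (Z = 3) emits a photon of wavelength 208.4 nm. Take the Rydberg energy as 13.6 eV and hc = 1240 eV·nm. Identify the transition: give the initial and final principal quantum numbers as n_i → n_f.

n_i = 4, n_f = 3

The photon energy is ΔE = hc/λ = 1240 / 208.4 = 5.950 eV.
With Z = 3, ΔE = 122.4 × (1/n_f² − 1/n_i²), so 1/n_f² − 1/n_i² = 0.04861.
Trying n_f = 3 gives 1/n_i² = 0.06250, i.e. n_i ≈ 4; this pair matches.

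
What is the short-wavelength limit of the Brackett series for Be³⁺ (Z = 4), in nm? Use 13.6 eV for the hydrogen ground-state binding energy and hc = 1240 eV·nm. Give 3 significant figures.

The Brackett series has lower level n_f = 4; the series limit corresponds to n_i → ∞.
ΔE_max = 13.6 × 16 / 4² = 13.60 eV.
λ_min = 1240 / 13.60 = 91.2 nm.

91.2 nm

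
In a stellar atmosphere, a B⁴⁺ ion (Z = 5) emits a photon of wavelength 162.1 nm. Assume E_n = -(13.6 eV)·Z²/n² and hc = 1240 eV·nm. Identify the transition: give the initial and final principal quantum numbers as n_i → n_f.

n_i = 5, n_f = 4

The photon energy is ΔE = hc/λ = 1240 / 162.1 = 7.650 eV.
With Z = 5, ΔE = 340.0 × (1/n_f² − 1/n_i²), so 1/n_f² − 1/n_i² = 0.02250.
Trying n_f = 4 gives 1/n_i² = 0.04000, i.e. n_i ≈ 5; this pair matches.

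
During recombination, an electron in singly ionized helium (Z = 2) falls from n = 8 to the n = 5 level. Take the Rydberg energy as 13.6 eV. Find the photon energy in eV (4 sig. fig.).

1.326 eV

The Bohr energies scale as Z², so for Z = 2: E_n = −54.40/n² eV.
E_8 = −54.40/64 = −0.8500 eV and E_5 = −54.40/25 = −2.176 eV.
The photon energy is |E_8 − E_5| = 1.326 eV.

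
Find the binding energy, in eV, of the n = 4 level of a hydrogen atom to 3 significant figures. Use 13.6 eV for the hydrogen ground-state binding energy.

E_4 = −13.60/16 = −0.850 eV, so ionization (to E = 0) requires 0.850 eV.

0.850 eV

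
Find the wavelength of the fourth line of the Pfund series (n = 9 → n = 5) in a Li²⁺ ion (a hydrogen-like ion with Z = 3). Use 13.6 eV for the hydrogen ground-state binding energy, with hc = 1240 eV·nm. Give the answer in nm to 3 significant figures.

The Pfund series terminates on n_f = 5; the fourth line has n_i = 5+4 = 9.
ΔE = 122.4 × (1/5² − 1/9²) = 3.385 eV.
λ = 1240 / 3.385 = 366 nm.

366 nm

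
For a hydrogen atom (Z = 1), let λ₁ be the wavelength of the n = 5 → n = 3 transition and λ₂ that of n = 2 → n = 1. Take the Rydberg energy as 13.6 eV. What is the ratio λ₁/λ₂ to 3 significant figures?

λ ∝ 1/ΔE ∝ 1/(1/n_f² − 1/n_i²), and the Z² and hc factors cancel in the ratio.
λ₁/λ₂ = (1/1² − 1/2²)/(1/3² − 1/5²) = 0.7500/0.07111 = 10.5.

10.5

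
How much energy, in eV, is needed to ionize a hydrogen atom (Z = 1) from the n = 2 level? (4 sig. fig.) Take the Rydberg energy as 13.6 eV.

E_2 = −13.60/4 = −3.400 eV, so ionization (to E = 0) requires 3.400 eV.

3.400 eV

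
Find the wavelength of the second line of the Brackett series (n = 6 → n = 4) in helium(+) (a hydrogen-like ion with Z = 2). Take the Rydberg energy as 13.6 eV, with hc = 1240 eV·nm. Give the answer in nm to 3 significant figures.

656 nm

The Brackett series terminates on n_f = 4; the second line has n_i = 4+2 = 6.
ΔE = 54.40 × (1/4² − 1/6²) = 1.889 eV.
λ = 1240 / 1.889 = 656 nm.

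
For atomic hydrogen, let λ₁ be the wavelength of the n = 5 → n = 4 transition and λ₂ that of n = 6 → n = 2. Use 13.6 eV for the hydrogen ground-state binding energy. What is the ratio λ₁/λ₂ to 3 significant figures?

9.88

λ ∝ 1/ΔE ∝ 1/(1/n_f² − 1/n_i²), and the Z² and hc factors cancel in the ratio.
λ₁/λ₂ = (1/2² − 1/6²)/(1/4² − 1/5²) = 0.2222/0.02250 = 9.88.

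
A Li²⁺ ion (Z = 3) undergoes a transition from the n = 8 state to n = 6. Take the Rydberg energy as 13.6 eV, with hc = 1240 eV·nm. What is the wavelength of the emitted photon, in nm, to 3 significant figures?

For Z = 3 the level energies scale as Z², so the effective Rydberg energy is 13.6 × 9 = 122.4 eV.
ΔE = 122.4 × (1/6² − 1/8²) = 122.4 × 0.01215 = 1.488 eV.
λ = hc/ΔE = 1240 / 1.488 = 834 nm.

834 nm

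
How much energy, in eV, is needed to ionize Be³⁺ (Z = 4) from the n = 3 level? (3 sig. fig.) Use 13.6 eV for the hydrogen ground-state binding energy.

E_n = −13.6 Z²/n² = −217.6/n² eV for Z = 4.
E_3 = −217.6/9 = −24.2 eV, so ionization (to E = 0) requires 24.2 eV.

24.2 eV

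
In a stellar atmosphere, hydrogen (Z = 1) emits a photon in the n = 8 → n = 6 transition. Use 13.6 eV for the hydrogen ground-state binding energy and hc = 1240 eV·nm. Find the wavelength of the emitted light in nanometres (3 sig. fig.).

7500 nm

ΔE = 13.60 × (1/6² − 1/8²) = 13.60 × 0.01215 = 0.1653 eV.
λ = hc/ΔE = 1240 / 0.1653 = 7500 nm.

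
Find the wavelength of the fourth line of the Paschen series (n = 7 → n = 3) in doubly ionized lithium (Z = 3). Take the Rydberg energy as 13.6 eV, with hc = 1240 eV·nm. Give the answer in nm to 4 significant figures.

The Paschen series terminates on n_f = 3; the fourth line has n_i = 3+4 = 7.
ΔE = 122.4 × (1/3² − 1/7²) = 11.10 eV.
λ = 1240 / 11.10 = 111.7 nm.

111.7 nm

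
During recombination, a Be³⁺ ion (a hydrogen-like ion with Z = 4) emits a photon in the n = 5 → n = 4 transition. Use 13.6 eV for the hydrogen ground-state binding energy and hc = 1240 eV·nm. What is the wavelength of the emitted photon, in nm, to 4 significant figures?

253.3 nm

For Z = 4 the level energies scale as Z², so the effective Rydberg energy is 13.6 × 16 = 217.6 eV.
ΔE = 217.6 × (1/4² − 1/5²) = 217.6 × 0.02250 = 4.896 eV.
λ = hc/ΔE = 1240 / 4.896 = 253.3 nm.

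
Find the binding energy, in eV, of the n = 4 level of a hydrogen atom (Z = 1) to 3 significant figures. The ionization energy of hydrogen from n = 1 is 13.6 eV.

E_4 = −13.60/16 = −0.850 eV, so ionization (to E = 0) requires 0.850 eV.

0.850 eV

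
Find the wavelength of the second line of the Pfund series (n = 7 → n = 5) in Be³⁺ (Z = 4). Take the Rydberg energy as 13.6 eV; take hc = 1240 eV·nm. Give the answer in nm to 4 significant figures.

290.9 nm

The Pfund series terminates on n_f = 5; the second line has n_i = 5+2 = 7.
ΔE = 217.6 × (1/5² − 1/7²) = 4.263 eV.
λ = 1240 / 4.263 = 290.9 nm.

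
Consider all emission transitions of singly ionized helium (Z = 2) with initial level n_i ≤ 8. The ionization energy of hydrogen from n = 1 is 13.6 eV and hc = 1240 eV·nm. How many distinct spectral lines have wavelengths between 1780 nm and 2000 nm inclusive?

2

Enumerate all n_i → n_f pairs with 1 ≤ n_f < n_i ≤ 8 and compute λ = 1240 / [13.6·4·(1/n_f² − 1/n_i²)].
Lines falling in [1780, 2000] nm: 6→5 (1865 nm), 8→6 (1876 nm).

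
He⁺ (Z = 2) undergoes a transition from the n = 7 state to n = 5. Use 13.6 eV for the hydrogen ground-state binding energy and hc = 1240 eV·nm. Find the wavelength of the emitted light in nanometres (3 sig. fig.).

For Z = 2 the level energies scale as Z², so the effective Rydberg energy is 13.6 × 4 = 54.40 eV.
ΔE = 54.40 × (1/5² − 1/7²) = 54.40 × 0.01959 = 1.066 eV.
λ = hc/ΔE = 1240 / 1.066 = 1160 nm.

1160 nm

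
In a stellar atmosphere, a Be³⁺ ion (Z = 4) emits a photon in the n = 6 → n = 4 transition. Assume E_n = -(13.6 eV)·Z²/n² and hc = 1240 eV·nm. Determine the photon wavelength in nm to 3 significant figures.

164 nm

For Z = 4 the level energies scale as Z², so the effective Rydberg energy is 13.6 × 16 = 217.6 eV.
ΔE = 217.6 × (1/4² − 1/6²) = 217.6 × 0.03472 = 7.556 eV.
λ = hc/ΔE = 1240 / 7.556 = 164 nm.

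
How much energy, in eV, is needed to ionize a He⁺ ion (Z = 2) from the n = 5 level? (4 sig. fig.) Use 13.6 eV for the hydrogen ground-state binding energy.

2.176 eV

E_n = −13.6 Z²/n² = −54.40/n² eV for Z = 2.
E_5 = −54.40/25 = −2.176 eV, so ionization (to E = 0) requires 2.176 eV.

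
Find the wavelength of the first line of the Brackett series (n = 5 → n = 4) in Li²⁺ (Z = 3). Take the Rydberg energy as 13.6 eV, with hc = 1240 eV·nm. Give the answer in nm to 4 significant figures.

450.3 nm

The Brackett series terminates on n_f = 4; the first line has n_i = 4+1 = 5.
ΔE = 122.4 × (1/4² − 1/5²) = 2.754 eV.
λ = 1240 / 2.754 = 450.3 nm.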